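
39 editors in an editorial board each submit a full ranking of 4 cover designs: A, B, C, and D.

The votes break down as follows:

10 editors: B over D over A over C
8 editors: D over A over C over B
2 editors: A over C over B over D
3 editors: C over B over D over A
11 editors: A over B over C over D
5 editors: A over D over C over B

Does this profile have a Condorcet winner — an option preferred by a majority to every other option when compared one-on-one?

Head-to-head results (39 voters total):
A vs B: A wins 26–13.
A vs C: A wins 36–3.
A vs D: D wins 21–18.
B vs C: B wins 21–18.
B vs D: B wins 26–13.
C vs D: D wins 23–16.
No candidate beats all others: A beats B beats D beats A, a majority cycle.

No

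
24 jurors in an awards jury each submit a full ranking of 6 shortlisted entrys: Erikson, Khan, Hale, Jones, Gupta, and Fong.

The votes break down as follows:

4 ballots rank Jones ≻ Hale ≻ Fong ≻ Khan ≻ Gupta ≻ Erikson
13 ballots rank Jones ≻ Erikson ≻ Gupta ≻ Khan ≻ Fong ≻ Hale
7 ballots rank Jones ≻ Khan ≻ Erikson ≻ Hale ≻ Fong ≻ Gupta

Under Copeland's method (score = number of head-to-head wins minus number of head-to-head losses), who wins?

Jones

Pairwise results:
  Erikson vs Khan: Erikson wins 13–11.
  Erikson vs Hale: Erikson wins 20–4.
  Erikson vs Jones: Jones wins 24–0.
  Erikson vs Gupta: Erikson wins 20–4.
  Erikson vs Fong: Erikson wins 20–4.
  Khan vs Hale: Khan wins 20–4.
  Khan vs Jones: Jones wins 24–0.
  Khan vs Gupta: Gupta wins 13–11.
  Khan vs Fong: Khan wins 20–4.
  Hale vs Jones: Jones wins 24–0.
  Hale vs Gupta: Gupta wins 13–11.
  Hale vs Fong: Fong wins 13–11.
  Jones vs Gupta: Jones wins 24–0.
  Jones vs Fong: Jones wins 24–0.
  Gupta vs Fong: Gupta wins 13–11.
Copeland scores (wins − losses):
  Erikson: 4 − 1 = 3
  Khan: 2 − 3 = -1
  Hale: 0 − 5 = -5
  Jones: 5 − 0 = 5
  Gupta: 3 − 2 = 1
  Fong: 1 − 4 = -3
Jones has the best Copeland score.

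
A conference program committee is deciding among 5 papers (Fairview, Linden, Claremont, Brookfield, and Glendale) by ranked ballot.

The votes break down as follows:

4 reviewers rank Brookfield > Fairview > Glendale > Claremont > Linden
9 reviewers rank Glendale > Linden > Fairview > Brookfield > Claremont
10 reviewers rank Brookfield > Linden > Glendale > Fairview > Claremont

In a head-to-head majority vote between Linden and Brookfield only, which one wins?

Brookfield

Ballots ranking Linden above Brookfield: 9.
Ballots ranking Brookfield above Linden: 4+10 = 14.
Brookfield wins the head-to-head, 14–9.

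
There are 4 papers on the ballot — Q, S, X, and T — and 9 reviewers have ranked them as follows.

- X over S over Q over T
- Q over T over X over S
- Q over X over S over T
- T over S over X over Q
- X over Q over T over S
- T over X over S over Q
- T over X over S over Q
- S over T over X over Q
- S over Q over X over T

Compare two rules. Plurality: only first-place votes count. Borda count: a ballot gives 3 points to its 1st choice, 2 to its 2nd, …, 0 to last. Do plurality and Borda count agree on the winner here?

No

Plurality first-place counts: Q 2, S 2, X 2, T 3 → T.
Borda totals: Q 11, S 13, X 16, T 14 → X.
The two rules disagree: plurality picks T, Borda picks X.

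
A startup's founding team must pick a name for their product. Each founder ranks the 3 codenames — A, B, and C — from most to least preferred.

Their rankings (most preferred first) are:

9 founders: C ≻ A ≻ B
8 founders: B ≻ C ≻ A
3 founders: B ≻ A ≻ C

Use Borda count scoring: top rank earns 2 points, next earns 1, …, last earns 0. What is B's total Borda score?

Borda scores:
  A: 9·1 + 8·0 + 3·1 = 12
  B: 9·0 + 8·2 + 3·2 = 22
  C: 9·2 + 8·1 + 3·0 = 26

22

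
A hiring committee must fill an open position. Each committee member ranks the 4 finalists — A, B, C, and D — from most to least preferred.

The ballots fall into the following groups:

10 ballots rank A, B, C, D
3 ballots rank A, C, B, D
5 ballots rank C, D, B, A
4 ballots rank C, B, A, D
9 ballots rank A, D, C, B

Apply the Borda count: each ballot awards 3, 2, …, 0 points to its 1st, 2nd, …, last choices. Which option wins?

Borda scores:
  A: 10·3 + 3·3 + 5·0 + 4·1 + 9·3 = 70
  B: 10·2 + 3·1 + 5·1 + 4·2 + 9·0 = 36
  C: 10·1 + 3·2 + 5·3 + 4·3 + 9·1 = 52
  D: 10·0 + 3·0 + 5·2 + 4·0 + 9·2 = 28
A has the highest total.

A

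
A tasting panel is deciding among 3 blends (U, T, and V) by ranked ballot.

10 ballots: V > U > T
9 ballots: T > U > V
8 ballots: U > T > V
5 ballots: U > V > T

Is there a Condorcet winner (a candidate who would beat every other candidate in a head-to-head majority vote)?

Head-to-head results (32 voters total):
U vs T: U wins 23–9.
U vs V: U wins 22–10.
T vs V: T wins 17–15.
U beats each rival — T (23–9), V (22–10) — so U is the Condorcet winner.

Yes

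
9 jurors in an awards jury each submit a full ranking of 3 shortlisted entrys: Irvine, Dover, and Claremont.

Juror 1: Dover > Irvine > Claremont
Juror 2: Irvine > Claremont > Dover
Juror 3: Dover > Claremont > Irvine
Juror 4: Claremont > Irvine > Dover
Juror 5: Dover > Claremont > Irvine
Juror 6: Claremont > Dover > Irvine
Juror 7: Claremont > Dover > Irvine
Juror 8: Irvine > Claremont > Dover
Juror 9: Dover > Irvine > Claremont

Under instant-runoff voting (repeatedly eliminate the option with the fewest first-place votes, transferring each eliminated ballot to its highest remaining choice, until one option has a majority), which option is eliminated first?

Round 1: Dover 4, Claremont 3, Irvine 2. Irvine has the fewest and is eliminated.
Round 2: Claremont 5, Dover 4. Claremont has a majority.

Irvine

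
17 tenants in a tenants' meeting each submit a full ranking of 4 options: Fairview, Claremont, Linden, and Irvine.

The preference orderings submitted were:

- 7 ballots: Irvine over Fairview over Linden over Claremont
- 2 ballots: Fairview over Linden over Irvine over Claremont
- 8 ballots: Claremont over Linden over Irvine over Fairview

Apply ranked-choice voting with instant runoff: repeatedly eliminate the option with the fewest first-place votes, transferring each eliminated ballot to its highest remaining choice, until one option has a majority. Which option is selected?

Round 1: Claremont 8, Irvine 7, Fairview 2, Linden 0. Linden has the fewest and is eliminated.
Round 2: Claremont 8, Irvine 7, Fairview 2. Fairview has the fewest and is eliminated.
Round 3: Irvine 9, Claremont 8. Irvine has a majority.

Irvine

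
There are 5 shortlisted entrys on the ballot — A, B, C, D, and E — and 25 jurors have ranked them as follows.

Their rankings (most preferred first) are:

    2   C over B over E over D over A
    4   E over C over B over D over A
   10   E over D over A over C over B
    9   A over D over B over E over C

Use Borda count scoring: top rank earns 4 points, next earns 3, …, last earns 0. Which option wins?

E

Borda scores:
  A: 2·0 + 4·0 + 10·2 + 9·4 = 56
  B: 2·3 + 4·2 + 10·0 + 9·2 = 32
  C: 2·4 + 4·3 + 10·1 + 9·0 = 30
  D: 2·1 + 4·1 + 10·3 + 9·3 = 63
  E: 2·2 + 4·4 + 10·4 + 9·1 = 69
E has the highest total.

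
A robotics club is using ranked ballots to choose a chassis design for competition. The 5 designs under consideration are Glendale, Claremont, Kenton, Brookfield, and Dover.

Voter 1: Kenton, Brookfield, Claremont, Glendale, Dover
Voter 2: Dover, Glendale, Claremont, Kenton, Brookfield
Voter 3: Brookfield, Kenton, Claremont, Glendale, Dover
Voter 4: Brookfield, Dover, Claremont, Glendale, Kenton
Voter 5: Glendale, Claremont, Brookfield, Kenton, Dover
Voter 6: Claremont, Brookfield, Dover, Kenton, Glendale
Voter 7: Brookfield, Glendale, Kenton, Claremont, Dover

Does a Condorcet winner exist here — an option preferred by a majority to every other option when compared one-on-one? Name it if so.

Head-to-head results (7 voters total):
Glendale vs Claremont: Claremont wins 4–3.
Glendale vs Kenton: Glendale wins 4–3.
Glendale vs Brookfield: Brookfield wins 5–2.
Glendale vs Dover: Glendale wins 4–3.
Claremont vs Kenton: Claremont wins 4–3.
Claremont vs Brookfield: Brookfield wins 4–3.
Claremont vs Dover: Claremont wins 5–2.
Kenton vs Brookfield: Brookfield wins 5–2.
Kenton vs Dover: Kenton wins 4–3.
Brookfield vs Dover: Brookfield wins 6–1.
Brookfield beats each rival — Glendale (5–2), Claremont (4–3), Kenton (5–2), Dover (6–1) — so Brookfield is the Condorcet winner.

Brookfield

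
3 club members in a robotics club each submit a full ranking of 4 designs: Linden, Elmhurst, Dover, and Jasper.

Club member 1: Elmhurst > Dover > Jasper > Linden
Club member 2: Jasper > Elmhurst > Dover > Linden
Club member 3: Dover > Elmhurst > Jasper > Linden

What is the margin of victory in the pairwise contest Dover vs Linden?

3

Ballots ranking Dover above Linden: 3.
Ballots ranking Linden above Dover: 0.
Dover wins 3–0, a margin of 3.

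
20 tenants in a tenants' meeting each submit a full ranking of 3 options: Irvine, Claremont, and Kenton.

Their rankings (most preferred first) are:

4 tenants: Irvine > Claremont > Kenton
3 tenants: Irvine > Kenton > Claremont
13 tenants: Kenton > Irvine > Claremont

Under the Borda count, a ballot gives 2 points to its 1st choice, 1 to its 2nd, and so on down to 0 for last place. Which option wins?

Borda scores:
  Irvine: 4·2 + 3·2 + 13·1 = 27
  Claremont: 4·1 + 3·0 + 13·0 = 4
  Kenton: 4·0 + 3·1 + 13·2 = 29
Kenton has the highest total.

Kenton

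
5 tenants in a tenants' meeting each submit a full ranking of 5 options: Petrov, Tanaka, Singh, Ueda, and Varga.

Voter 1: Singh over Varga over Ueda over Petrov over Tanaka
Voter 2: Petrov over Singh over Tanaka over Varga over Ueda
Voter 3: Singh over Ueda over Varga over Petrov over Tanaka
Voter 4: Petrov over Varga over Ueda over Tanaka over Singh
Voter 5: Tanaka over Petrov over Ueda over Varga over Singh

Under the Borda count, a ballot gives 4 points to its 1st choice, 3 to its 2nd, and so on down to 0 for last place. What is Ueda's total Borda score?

9

Borda scores:
  Petrov: 1 + 4 + 1 + 4 + 3 = 13
  Tanaka: 0 + 2 + 0 + 1 + 4 = 7
  Singh: 4 + 3 + 4 + 0 + 0 = 11
  Ueda: 2 + 0 + 3 + 2 + 2 = 9
  Varga: 3 + 1 + 2 + 3 + 1 = 10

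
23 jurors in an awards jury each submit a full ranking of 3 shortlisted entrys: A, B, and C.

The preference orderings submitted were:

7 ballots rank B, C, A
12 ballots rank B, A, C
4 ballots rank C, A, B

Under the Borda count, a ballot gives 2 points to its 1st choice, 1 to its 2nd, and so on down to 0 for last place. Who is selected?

Borda scores:
  A: 7·0 + 12·1 + 4·1 = 16
  B: 7·2 + 12·2 + 4·0 = 38
  C: 7·1 + 12·0 + 4·2 = 15
B has the highest total.

B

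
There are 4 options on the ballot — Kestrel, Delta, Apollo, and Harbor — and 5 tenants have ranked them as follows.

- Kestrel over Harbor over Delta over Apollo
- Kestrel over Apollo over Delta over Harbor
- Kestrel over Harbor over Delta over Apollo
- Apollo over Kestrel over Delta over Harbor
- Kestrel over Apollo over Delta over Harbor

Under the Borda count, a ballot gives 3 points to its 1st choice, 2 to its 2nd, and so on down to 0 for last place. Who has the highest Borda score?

Borda scores:
  Kestrel: 3 + 3 + 3 + 2 + 3 = 14
  Delta: 1 + 1 + 1 + 1 + 1 = 5
  Apollo: 0 + 2 + 0 + 3 + 2 = 7
  Harbor: 2 + 0 + 2 + 0 + 0 = 4
Kestrel has the highest total.

Kestrel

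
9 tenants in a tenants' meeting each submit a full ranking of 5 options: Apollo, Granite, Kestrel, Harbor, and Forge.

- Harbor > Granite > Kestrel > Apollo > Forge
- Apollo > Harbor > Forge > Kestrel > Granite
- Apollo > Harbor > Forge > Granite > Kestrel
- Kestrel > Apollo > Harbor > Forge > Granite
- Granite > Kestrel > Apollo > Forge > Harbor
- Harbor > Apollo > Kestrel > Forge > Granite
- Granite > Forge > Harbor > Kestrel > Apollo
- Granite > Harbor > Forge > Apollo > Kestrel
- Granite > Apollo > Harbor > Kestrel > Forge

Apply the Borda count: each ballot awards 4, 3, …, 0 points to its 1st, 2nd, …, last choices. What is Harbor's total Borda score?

Borda scores:
  Apollo: 1 + 4 + 4 + 3 + 2 + 3 + 0 + 1 + 3 = 21
  Granite: 3 + 0 + 1 + 0 + 4 + 0 + 4 + 4 + 4 = 20
  Kestrel: 2 + 1 + 0 + 4 + 3 + 2 + 1 + 0 + 1 = 14
  Harbor: 4 + 3 + 3 + 2 + 0 + 4 + 2 + 3 + 2 = 23
  Forge: 0 + 2 + 2 + 1 + 1 + 1 + 3 + 2 + 0 = 12

23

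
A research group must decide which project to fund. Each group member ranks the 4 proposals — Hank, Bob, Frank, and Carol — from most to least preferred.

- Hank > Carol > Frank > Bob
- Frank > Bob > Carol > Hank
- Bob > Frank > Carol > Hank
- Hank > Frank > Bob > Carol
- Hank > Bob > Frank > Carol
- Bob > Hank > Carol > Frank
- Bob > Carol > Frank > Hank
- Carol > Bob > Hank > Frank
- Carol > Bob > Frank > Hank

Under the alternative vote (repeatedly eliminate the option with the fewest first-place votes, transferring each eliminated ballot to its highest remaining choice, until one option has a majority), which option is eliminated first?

Frank

Round 1: Hank 3, Bob 3, Carol 2, Frank 1. Frank has the fewest and is eliminated.
Round 2: Bob 4, Hank 3, Carol 2. Carol has the fewest and is eliminated.
Round 3: Bob 6, Hank 3. Bob has a majority.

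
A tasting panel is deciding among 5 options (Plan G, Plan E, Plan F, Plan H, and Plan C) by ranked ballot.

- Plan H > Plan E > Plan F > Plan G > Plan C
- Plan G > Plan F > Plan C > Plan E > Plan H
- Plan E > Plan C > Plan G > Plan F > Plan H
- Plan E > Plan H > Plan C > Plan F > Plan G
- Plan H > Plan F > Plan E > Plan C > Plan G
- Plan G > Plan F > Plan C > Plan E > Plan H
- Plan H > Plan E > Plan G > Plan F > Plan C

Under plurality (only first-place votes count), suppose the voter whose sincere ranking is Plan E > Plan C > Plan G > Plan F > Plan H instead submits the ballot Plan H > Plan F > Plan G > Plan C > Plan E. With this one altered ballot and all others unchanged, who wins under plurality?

First-place totals with the altered ballot: Plan G 2, Plan E 1, Plan F 0, Plan H 4, Plan C 0.
The winner is unchanged: still Plan H.

Plan H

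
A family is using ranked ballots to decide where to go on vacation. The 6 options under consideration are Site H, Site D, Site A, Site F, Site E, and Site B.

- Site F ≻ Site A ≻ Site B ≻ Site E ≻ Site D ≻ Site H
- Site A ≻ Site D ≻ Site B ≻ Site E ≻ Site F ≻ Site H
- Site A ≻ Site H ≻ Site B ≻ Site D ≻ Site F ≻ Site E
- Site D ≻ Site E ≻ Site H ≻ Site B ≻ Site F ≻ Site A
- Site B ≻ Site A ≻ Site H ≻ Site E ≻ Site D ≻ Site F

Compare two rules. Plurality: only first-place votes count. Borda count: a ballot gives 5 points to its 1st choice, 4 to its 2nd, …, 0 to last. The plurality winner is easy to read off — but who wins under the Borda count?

Site A

Plurality first-place counts: Site H 0, Site D 1, Site A 2, Site F 1, Site E 0, Site B 1 → Site A.
Borda totals: Site H 10, Site D 13, Site A 18, Site F 8, Site E 10, Site B 16 → Site A.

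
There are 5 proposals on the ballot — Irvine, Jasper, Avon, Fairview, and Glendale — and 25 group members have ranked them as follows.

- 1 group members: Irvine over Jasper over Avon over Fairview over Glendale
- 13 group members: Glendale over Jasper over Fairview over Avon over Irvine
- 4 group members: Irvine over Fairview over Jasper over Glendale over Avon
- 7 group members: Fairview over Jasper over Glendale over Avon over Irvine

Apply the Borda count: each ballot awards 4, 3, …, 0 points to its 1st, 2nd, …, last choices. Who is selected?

Borda scores:
  Irvine: 4 + 13·0 + 4·4 + 7·0 = 20
  Jasper: 3 + 13·3 + 4·2 + 7·3 = 71
  Avon: 2 + 13·1 + 4·0 + 7·1 = 22
  Fairview: 1 + 13·2 + 4·3 + 7·4 = 67
  Glendale: 0 + 13·4 + 4·1 + 7·2 = 70
Jasper has the highest total.

Jasper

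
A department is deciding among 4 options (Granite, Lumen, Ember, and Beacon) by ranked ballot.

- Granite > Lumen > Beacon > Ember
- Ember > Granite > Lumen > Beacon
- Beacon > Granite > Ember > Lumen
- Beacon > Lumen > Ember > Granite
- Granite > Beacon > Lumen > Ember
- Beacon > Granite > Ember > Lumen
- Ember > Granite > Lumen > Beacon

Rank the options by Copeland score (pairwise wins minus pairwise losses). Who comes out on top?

Granite

Pairwise results:
  Granite vs Lumen: Granite wins 6–1.
  Granite vs Ember: Granite wins 4–3.
  Granite vs Beacon: Granite wins 4–3.
  Lumen vs Ember: Ember wins 4–3.
  Lumen vs Beacon: Beacon wins 4–3.
  Ember vs Beacon: Beacon wins 5–2.
Copeland scores (wins − losses):
  Granite: 3 − 0 = 3
  Lumen: 0 − 3 = -3
  Ember: 1 − 2 = -1
  Beacon: 2 − 1 = 1
Granite has the best Copeland score.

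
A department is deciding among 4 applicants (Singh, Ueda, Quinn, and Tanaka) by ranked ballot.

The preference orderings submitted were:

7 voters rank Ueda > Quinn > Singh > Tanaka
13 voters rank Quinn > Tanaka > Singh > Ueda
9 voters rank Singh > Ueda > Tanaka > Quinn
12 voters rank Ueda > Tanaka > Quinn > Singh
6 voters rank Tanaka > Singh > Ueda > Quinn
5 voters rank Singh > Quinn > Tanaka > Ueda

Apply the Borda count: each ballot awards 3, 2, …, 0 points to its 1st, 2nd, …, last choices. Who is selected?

Borda scores:
  Singh: 7·1 + 13·1 + 9·3 + 12·0 + 6·2 + 5·3 = 74
  Ueda: 7·3 + 13·0 + 9·2 + 12·3 + 6·1 + 5·0 = 81
  Quinn: 7·2 + 13·3 + 9·0 + 12·1 + 6·0 + 5·2 = 75
  Tanaka: 7·0 + 13·2 + 9·1 + 12·2 + 6·3 + 5·1 = 82
Tanaka has the highest total.

Tanaka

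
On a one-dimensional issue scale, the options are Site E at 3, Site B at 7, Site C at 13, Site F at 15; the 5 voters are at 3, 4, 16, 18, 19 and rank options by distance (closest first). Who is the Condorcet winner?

With single-peaked preferences on a line, the Condorcet winner is the candidate closest to the median voter.
The median voter (position 16) is closest to Site F at 15.
Check: Site F vs Site B — voters closer to Site F: 3 of 5.

Site F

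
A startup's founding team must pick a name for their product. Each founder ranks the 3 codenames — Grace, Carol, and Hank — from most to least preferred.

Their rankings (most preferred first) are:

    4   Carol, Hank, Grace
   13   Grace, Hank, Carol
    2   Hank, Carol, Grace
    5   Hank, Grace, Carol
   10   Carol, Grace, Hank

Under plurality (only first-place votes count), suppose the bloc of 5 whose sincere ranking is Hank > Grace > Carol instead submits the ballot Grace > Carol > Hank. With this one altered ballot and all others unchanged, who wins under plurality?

Grace

First-place totals with the altered ballot: Grace 18, Carol 14, Hank 2.
The switch changes the winner from Carol to Grace.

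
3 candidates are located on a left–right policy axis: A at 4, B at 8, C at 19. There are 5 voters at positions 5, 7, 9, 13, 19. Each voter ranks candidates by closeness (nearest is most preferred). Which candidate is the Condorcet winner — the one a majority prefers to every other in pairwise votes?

B

With single-peaked preferences on a line, the Condorcet winner is the candidate closest to the median voter.
The median voter (position 9) is closest to B at 8.
Check: B vs A — voters closer to B: 4 of 5.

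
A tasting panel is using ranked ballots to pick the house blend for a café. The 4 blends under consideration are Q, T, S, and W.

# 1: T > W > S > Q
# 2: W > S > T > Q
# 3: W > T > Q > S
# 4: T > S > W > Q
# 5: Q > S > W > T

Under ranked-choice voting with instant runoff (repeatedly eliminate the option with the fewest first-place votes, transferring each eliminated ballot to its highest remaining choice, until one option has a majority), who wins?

Round 1: T 2, W 2, Q 1, S 0. S has the fewest and is eliminated.
Round 2: T 2, W 2, Q 1. Q has the fewest and is eliminated.
Round 3: W 3, T 2. W has a majority.

W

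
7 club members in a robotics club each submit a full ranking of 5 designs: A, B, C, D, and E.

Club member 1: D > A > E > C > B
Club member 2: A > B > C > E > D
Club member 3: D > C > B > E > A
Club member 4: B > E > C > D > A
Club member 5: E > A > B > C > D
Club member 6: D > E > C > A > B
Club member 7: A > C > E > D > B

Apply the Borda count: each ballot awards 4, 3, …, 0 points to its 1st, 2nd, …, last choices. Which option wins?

E

Borda scores:
  A: 3 + 4 + 0 + 0 + 3 + 1 + 4 = 15
  B: 0 + 3 + 2 + 4 + 2 + 0 + 0 = 11
  C: 1 + 2 + 3 + 2 + 1 + 2 + 3 = 14
  D: 4 + 0 + 4 + 1 + 0 + 4 + 1 = 14
  E: 2 + 1 + 1 + 3 + 4 + 3 + 2 = 16
E has the highest total.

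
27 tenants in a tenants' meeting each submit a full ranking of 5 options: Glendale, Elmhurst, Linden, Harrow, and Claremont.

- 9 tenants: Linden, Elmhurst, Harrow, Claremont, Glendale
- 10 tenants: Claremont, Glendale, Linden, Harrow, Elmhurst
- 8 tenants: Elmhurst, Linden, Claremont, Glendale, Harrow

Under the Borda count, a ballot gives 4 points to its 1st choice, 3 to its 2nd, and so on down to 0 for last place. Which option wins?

Linden

Borda scores:
  Glendale: 9·0 + 10·3 + 8·1 = 38
  Elmhurst: 9·3 + 10·0 + 8·4 = 59
  Linden: 9·4 + 10·2 + 8·3 = 80
  Harrow: 9·2 + 10·1 + 8·0 = 28
  Claremont: 9·1 + 10·4 + 8·2 = 65
Linden has the highest total.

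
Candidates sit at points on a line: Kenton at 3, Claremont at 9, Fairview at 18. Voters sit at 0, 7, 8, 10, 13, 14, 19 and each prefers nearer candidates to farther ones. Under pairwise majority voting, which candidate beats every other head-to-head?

With single-peaked preferences on a line, the Condorcet winner is the candidate closest to the median voter.
The median voter (position 10) is closest to Claremont at 9.
Check: Claremont vs Fairview — voters closer to Claremont: 5 of 7.

Claremont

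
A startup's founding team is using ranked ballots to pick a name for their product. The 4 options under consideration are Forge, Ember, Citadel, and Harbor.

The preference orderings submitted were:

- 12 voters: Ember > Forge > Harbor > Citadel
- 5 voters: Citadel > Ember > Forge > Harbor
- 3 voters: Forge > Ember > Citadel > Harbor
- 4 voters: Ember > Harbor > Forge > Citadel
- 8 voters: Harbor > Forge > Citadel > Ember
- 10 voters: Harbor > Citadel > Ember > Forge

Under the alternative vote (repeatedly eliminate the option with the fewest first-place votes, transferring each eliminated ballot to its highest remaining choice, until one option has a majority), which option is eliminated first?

Forge

Round 1: Harbor 18, Ember 16, Citadel 5, Forge 3. Forge has the fewest and is eliminated.
Round 2: Ember 19, Harbor 18, Citadel 5. Citadel has the fewest and is eliminated.
Round 3: Ember 24, Harbor 18. Ember has a majority.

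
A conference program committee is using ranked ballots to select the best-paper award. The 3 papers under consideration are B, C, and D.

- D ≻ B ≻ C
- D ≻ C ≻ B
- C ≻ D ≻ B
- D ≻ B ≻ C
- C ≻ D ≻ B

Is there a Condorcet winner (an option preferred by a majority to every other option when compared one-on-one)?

Yes

Head-to-head results (5 voters total):
B vs C: C wins 3–2.
B vs D: D wins 5–0.
C vs D: D wins 3–2.
D beats each rival — B (5–0), C (3–2) — so D is the Condorcet winner.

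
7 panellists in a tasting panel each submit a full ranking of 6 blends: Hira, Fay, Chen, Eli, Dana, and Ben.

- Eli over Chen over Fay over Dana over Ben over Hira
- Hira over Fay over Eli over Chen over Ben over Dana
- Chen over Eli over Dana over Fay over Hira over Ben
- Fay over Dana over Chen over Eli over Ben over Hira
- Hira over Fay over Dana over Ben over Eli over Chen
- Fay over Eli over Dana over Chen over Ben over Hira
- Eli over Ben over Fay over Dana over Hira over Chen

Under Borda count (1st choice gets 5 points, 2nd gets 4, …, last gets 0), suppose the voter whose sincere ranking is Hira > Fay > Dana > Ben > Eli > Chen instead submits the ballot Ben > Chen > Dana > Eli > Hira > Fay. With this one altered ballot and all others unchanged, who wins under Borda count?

Eli

Borda totals with the altered ballot: Hira 8, Fay 22, Chen 20, Eli 25, Dana 17, Ben 13.
The switch changes the winner from Fay to Eli.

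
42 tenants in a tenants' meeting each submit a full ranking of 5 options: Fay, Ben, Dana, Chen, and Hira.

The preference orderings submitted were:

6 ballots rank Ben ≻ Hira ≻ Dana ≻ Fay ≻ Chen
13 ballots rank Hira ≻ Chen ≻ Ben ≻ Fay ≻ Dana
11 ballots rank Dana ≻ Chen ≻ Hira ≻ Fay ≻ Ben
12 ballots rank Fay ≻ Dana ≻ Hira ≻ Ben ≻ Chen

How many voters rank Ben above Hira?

Ballots ranking Ben above Hira: 6.
Ballots ranking Hira above Ben: 13+11+12 = 36.
So 6 of 42 voters prefer Ben to Hira.

6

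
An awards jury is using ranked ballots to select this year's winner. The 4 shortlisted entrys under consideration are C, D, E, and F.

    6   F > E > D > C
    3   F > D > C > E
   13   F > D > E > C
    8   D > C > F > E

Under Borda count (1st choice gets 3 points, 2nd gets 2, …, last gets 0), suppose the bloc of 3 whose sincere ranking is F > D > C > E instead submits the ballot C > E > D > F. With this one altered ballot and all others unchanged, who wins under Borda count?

F

Borda totals with the altered ballot: C 25, D 59, E 31, F 65.
The winner is unchanged: still F.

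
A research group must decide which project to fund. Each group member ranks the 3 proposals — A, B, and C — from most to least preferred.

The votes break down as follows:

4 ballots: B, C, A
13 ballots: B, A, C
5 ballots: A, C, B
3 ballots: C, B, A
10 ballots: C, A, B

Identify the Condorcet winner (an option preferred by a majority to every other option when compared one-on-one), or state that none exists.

There is no Condorcet winner

Head-to-head results (35 voters total):
A vs B: B wins 20–15.
A vs C: A wins 18–17.
B vs C: C wins 18–17.
No candidate beats all others: A beats C beats B beats A, a majority cycle.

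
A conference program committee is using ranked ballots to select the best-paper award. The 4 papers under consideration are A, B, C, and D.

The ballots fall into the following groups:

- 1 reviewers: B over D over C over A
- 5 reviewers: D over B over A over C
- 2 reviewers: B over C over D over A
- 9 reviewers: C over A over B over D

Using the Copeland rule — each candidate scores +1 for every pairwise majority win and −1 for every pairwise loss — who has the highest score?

C

Pairwise results:
  A vs B: A wins 9–8.
  A vs C: C wins 12–5.
  A vs D: A wins 9–8.
  B vs C: C wins 9–8.
  B vs D: B wins 12–5.
  C vs D: C wins 11–6.
Copeland scores (wins − losses):
  A: 2 − 1 = 1
  B: 1 − 2 = -1
  C: 3 − 0 = 3
  D: 0 − 3 = -3
C has the best Copeland score.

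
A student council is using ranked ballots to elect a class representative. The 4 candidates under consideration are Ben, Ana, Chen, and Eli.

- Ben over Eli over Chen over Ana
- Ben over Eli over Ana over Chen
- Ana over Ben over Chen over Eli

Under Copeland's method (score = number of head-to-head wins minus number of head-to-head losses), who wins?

Pairwise results:
  Ben vs Ana: Ben wins 2–1.
  Ben vs Chen: Ben wins 3–0.
  Ben vs Eli: Ben wins 3–0.
  Ana vs Chen: Ana wins 2–1.
  Ana vs Eli: Eli wins 2–1.
  Chen vs Eli: Eli wins 2–1.
Copeland scores (wins − losses):
  Ben: 3 − 0 = 3
  Ana: 1 − 2 = -1
  Chen: 0 − 3 = -3
  Eli: 2 − 1 = 1
Ben has the best Copeland score.

Ben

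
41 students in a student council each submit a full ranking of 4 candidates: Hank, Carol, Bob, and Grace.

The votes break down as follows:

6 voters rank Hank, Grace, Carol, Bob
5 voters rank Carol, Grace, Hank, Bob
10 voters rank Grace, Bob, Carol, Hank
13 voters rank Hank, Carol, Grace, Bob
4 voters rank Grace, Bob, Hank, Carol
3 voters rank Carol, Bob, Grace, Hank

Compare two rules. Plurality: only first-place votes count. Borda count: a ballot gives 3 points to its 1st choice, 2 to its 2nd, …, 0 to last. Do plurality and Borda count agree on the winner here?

Plurality first-place counts: Hank 19, Carol 8, Bob 0, Grace 14 → Hank.
Borda totals: Hank 66, Carol 66, Bob 34, Grace 80 → Grace.
The two rules disagree: plurality picks Hank, Borda picks Grace.

No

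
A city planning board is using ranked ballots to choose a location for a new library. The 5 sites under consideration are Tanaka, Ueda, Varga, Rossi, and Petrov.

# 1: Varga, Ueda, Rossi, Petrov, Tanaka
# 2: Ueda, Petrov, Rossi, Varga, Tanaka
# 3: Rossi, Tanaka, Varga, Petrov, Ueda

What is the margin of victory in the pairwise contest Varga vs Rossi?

Ballots ranking Varga above Rossi: 1.
Ballots ranking Rossi above Varga: 2.
Rossi wins 2–1, a margin of 1.

1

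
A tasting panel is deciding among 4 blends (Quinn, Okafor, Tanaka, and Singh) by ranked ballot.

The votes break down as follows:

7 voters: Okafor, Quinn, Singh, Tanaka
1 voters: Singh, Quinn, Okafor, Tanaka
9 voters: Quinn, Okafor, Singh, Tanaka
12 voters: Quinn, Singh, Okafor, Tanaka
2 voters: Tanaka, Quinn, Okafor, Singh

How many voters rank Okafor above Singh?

18

Ballots ranking Okafor above Singh: 7+9+2 = 18.
Ballots ranking Singh above Okafor: 1+12 = 13.
So 18 of 31 voters prefer Okafor to Singh.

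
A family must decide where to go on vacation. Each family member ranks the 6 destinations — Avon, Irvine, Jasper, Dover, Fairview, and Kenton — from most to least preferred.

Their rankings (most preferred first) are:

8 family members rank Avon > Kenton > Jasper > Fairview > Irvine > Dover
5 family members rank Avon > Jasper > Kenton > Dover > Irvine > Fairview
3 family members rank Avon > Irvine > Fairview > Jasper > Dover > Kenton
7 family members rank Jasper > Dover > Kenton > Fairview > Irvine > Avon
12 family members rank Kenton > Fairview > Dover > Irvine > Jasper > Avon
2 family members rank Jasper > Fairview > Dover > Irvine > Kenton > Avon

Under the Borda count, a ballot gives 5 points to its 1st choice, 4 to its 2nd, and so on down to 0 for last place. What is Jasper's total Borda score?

107

Borda scores:
  Avon: 8·5 + 5·5 + 3·5 + 7·0 + 12·0 + 2·0 = 80
  Irvine: 8·1 + 5·1 + 3·4 + 7·1 + 12·2 + 2·2 = 60
  Jasper: 8·3 + 5·4 + 3·2 + 7·5 + 12·1 + 2·5 = 107
  Dover: 8·0 + 5·2 + 3·1 + 7·4 + 12·3 + 2·3 = 83
  Fairview: 8·2 + 5·0 + 3·3 + 7·2 + 12·4 + 2·4 = 95
  Kenton: 8·4 + 5·3 + 3·0 + 7·3 + 12·5 + 2·1 = 130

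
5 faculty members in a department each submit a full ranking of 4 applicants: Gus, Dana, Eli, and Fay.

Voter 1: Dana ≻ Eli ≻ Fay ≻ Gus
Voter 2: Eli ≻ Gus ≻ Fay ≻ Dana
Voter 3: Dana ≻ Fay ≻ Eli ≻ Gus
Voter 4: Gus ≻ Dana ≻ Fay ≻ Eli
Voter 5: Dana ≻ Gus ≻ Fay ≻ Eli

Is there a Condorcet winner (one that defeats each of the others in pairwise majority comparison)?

Yes

Head-to-head results (5 voters total):
Gus vs Dana: Dana wins 3–2.
Gus vs Eli: Eli wins 3–2.
Gus vs Fay: Gus wins 3–2.
Dana vs Eli: Dana wins 4–1.
Dana vs Fay: Dana wins 4–1.
Eli vs Fay: Fay wins 3–2.
Dana beats each rival — Gus (3–2), Eli (4–1), Fay (4–1) — so Dana is the Condorcet winner.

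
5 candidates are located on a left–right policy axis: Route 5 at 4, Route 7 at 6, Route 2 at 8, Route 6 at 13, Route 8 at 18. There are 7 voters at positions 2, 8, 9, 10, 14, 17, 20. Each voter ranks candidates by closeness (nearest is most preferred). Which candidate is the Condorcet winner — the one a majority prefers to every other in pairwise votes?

With single-peaked preferences on a line, the Condorcet winner is the candidate closest to the median voter.
The median voter (position 10) is closest to Route 2 at 8.
Check: Route 2 vs Route 7 — voters closer to Route 2: 6 of 7.

Route 2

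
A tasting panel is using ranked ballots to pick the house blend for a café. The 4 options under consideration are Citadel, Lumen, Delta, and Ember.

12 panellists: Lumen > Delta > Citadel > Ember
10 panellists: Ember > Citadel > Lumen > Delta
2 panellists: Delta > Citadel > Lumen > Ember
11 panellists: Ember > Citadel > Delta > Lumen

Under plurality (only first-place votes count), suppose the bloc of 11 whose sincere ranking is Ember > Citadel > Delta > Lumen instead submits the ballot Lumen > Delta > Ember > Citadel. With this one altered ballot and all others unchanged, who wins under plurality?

Lumen

First-place totals with the altered ballot: Citadel 0, Lumen 23, Delta 2, Ember 10.
The switch changes the winner from Ember to Lumen.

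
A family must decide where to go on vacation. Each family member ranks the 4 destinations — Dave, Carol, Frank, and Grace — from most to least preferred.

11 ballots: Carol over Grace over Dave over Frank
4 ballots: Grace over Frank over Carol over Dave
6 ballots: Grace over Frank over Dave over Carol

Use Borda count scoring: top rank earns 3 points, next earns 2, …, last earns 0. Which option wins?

Borda scores:
  Dave: 11·1 + 4·0 + 6·1 = 17
  Carol: 11·3 + 4·1 + 6·0 = 37
  Frank: 11·0 + 4·2 + 6·2 = 20
  Grace: 11·2 + 4·3 + 6·3 = 52
Grace has the highest total.

Grace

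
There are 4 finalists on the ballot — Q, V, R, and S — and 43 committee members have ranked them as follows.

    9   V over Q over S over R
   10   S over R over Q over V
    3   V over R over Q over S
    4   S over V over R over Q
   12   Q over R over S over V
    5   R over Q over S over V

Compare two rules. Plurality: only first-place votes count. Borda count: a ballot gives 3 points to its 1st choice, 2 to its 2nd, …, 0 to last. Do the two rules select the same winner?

No

Plurality first-place counts: Q 12, V 12, R 5, S 14 → S.
Borda totals: Q 77, V 44, R 69, S 68 → Q.
The two rules disagree: plurality picks S, Borda picks Q.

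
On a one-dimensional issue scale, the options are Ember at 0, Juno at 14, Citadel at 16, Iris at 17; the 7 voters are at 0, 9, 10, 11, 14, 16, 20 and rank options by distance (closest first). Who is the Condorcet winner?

Juno

With single-peaked preferences on a line, the Condorcet winner is the candidate closest to the median voter.
The median voter (position 11) is closest to Juno at 14.
Check: Juno vs Iris — voters closer to Juno: 5 of 7.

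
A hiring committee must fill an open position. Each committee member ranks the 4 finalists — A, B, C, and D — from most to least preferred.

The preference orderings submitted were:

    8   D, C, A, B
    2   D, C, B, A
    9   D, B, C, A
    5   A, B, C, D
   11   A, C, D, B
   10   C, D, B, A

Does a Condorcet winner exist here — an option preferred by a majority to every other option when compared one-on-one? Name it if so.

C

Head-to-head results (45 voters total):
A vs B: A wins 24–21.
A vs C: C wins 29–16.
A vs D: D wins 29–16.
B vs C: C wins 31–14.
B vs D: D wins 40–5.
C vs D: C wins 26–19.
C beats each rival — A (29–16), B (31–14), D (26–19) — so C is the Condorcet winner.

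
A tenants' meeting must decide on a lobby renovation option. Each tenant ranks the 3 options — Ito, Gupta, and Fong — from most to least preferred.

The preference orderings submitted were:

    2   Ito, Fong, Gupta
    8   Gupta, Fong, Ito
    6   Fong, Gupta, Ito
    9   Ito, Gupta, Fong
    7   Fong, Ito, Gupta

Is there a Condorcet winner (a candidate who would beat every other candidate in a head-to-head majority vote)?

Head-to-head results (32 voters total):
Ito vs Gupta: Ito wins 18–14.
Ito vs Fong: Fong wins 21–11.
Gupta vs Fong: Gupta wins 17–15.
No candidate beats all others: Ito beats Gupta beats Fong beats Ito, a majority cycle.

No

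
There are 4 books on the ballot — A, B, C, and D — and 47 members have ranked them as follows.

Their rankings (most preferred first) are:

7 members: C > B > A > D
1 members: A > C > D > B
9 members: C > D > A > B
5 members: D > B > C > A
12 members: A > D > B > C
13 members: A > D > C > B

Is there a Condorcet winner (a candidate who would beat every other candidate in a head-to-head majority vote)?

Head-to-head results (47 voters total):
A vs B: A wins 35–12.
A vs C: A wins 26–21.
A vs D: A wins 33–14.
B vs C: C wins 30–17.
B vs D: D wins 40–7.
C vs D: D wins 30–17.
A beats each rival — B (35–12), C (26–21), D (33–14) — so A is the Condorcet winner.

Yes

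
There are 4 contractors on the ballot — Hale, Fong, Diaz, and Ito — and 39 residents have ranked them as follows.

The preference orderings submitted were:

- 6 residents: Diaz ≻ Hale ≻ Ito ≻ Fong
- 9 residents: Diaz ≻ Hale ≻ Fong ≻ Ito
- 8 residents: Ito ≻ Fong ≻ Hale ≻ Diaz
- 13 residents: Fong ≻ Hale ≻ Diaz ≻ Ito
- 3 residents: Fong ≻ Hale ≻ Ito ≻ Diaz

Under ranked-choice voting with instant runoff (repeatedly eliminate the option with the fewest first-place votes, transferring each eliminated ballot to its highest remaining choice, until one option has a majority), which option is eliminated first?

Round 1: Fong 16, Diaz 15, Ito 8, Hale 0. Hale has the fewest and is eliminated.
Round 2: Fong 16, Diaz 15, Ito 8. Ito has the fewest and is eliminated.
Round 3: Fong 24, Diaz 15. Fong has a majority.

Hale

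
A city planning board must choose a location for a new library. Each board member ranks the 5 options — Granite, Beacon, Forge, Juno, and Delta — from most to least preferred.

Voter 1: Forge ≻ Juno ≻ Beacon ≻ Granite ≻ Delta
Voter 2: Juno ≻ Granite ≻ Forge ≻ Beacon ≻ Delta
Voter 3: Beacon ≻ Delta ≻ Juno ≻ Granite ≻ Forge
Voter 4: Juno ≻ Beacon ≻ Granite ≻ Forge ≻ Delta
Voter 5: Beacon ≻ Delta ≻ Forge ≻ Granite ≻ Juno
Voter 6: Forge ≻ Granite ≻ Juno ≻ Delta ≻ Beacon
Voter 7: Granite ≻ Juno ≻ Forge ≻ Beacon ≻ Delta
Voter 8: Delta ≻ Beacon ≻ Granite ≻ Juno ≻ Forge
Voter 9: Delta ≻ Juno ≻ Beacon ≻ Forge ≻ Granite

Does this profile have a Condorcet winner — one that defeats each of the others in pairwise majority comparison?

Head-to-head results (9 voters total):
Granite vs Beacon: Beacon wins 6–3.
Granite vs Forge: Granite wins 5–4.
Granite vs Juno: Juno wins 5–4.
Granite vs Delta: Granite wins 5–4.
Beacon vs Forge: Beacon wins 5–4.
Beacon vs Juno: Juno wins 6–3.
Beacon vs Delta: Beacon wins 6–3.
Forge vs Juno: Juno wins 6–3.
Forge vs Delta: Forge wins 5–4.
Juno vs Delta: Juno wins 5–4.
Juno beats each rival — Granite (5–4), Beacon (6–3), Forge (6–3), Delta (5–4) — so Juno is the Condorcet winner.

Yes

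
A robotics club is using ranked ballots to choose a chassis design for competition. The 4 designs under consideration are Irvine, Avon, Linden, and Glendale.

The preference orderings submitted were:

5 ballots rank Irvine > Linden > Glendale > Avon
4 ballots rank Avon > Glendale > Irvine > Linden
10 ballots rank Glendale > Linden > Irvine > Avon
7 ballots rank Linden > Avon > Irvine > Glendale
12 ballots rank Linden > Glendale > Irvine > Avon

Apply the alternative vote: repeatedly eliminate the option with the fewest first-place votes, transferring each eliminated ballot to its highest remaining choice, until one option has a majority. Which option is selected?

Linden

Round 1: Linden 19, Glendale 10, Irvine 5, Avon 4. Avon has the fewest and is eliminated.
Round 2: Linden 19, Glendale 14, Irvine 5. Irvine has the fewest and is eliminated.
Round 3: Linden 24, Glendale 14. Linden has a majority.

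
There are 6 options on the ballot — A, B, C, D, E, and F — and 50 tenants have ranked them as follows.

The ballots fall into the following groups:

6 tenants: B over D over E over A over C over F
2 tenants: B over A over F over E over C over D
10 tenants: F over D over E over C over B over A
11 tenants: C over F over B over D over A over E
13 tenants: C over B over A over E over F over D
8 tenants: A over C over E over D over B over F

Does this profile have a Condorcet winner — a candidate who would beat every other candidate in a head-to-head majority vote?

Yes

Head-to-head results (50 voters total):
A vs B: B wins 42–8.
A vs C: C wins 34–16.
A vs D: D wins 27–23.
A vs E: A wins 34–16.
A vs F: A wins 29–21.
B vs C: C wins 42–8.
B vs D: B wins 32–18.
B vs E: B wins 32–18.
B vs F: B wins 29–21.
C vs D: C wins 34–16.
C vs E: C wins 32–18.
C vs F: C wins 38–12.
D vs E: D wins 27–23.
D vs F: F wins 36–14.
E vs F: E wins 27–23.
C beats each rival — A (34–16), B (42–8), D (34–16), E (32–18), F (38–12) — so C is the Condorcet winner.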